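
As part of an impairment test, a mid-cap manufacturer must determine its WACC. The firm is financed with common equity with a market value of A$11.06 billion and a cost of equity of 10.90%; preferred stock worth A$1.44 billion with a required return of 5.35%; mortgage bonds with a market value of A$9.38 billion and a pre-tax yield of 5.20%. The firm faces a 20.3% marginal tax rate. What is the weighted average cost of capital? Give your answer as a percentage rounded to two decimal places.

Total capital V = 11.06 + 1.44 + 9.38 = 21.88.
Equity: weight = 11.06/21.88 = 0.5055; cost = 10.9%.
Preferred: weight = 1.44/21.88 = 0.0658; cost = 5.35%.
Mortgage bonds: weight = 9.38/21.88 = 0.4287; after-tax cost = 5.2% × (1 − 20.3%) = 4.1444%.
WACC = 0.5055 × 10.9000% + 0.0658 × 5.3500% + 0.4287 × 4.1444% = 7.6386%.

7.64%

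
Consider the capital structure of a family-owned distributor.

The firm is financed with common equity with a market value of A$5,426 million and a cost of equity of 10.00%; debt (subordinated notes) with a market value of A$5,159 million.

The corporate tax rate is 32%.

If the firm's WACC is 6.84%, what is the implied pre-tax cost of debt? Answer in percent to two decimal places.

5.17%

Total capital V = 5426 + 5159 = 10585.
Equity weight = 5426/10585 = 0.5126.
Subordinated notes weight = 5159/10585 = 0.4874.
Equity contribution = 0.5126 × 10% = 5.1261%.
Remaining for debt = 6.84% − 5.1261% = 1.7139%.
Rd × (1 − 32%) × 0.4874 = 1.7139%  ⇒  Rd = 5.1713%.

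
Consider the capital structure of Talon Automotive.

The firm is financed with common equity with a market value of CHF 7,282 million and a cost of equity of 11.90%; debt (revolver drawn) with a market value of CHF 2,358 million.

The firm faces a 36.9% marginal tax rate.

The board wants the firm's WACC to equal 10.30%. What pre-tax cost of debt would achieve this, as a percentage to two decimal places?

8.49%

Total capital V = 7282 + 2358 = 9640.
Equity weight = 7282/9640 = 0.7554.
Revolver drawn weight = 2358/9640 = 0.2446.
Equity contribution = 0.7554 × 11.9% = 8.9892%.
Remaining for debt = 10.3% − 8.9892% = 1.3108%.
Rd × (1 − 36.9%) × 0.2446 = 1.3108%  ⇒  Rd = 8.4927%.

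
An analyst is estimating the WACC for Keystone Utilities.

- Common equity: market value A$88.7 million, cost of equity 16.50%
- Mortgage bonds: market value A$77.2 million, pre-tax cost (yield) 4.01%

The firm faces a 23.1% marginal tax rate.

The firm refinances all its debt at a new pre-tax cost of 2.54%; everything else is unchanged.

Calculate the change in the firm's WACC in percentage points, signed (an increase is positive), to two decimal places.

-0.53 pp

Current WACC:
Total capital V = 88.7 + 77.2 = 165.9.
Equity: weight = 88.7/165.9 = 0.5347; cost = 16.5%.
Mortgage bonds: weight = 77.2/165.9 = 0.4653; after-tax cost = 4.01% × (1 − 23.1%) = 3.0837%.
WACC = 0.5347 × 16.5000% + 0.4653 × 3.0837% = 10.2568%.
After the change:
Total capital V = 88.7 + 77.2 = 165.9.
Equity: weight = 88.7/165.9 = 0.5347; cost = 16.5%.
Mortgage bonds: weight = 77.2/165.9 = 0.4653; after-tax cost = 2.54% × (1 − 23.1%) = 1.9533%.
WACC = 0.5347 × 16.5000% + 0.4653 × 1.9533% = 9.7308%.
Change in WACC = 9.7308% − 10.2568% = -0.5260 pp.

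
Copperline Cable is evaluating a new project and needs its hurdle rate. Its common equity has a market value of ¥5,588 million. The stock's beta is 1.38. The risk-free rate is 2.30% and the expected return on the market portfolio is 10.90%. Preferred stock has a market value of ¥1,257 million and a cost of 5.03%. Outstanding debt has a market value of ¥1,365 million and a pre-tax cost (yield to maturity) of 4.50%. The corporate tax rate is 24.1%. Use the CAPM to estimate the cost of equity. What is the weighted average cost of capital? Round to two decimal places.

10.98%

Market risk premium = 10.9% − 2.3% = 8.6%.
Cost of equity via CAPM: Re = 2.3% + 1.38 × 8.6% = 14.1680%.
Total capital V = 5588 + 1257 + 1365 = 8210.
Equity: weight = 5588/8210 = 0.6806; cost = 14.168%.
Preferred: weight = 1257/8210 = 0.1531; cost = 5.03%.
Debt: weight = 1365/8210 = 0.1663; after-tax cost = 4.5% × (1 − 24.1%) = 3.4155%.
WACC = 0.6806 × 14.1680% + 0.1531 × 5.0300% + 0.1663 × 3.4155% = 10.9812%.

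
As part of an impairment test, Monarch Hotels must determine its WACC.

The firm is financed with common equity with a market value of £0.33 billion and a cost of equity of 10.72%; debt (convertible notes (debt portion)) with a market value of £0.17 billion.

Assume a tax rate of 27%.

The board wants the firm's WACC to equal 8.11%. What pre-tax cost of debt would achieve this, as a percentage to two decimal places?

4.17%

Total capital V = 0.33 + 0.17 = 0.5.
Equity weight = 0.33/0.5 = 0.6600.
Convertible notes (debt portion) weight = 0.17/0.5 = 0.3400.
Equity contribution = 0.6600 × 10.72% = 7.0752%.
Remaining for debt = 8.11% − 7.0752% = 1.0348%.
Rd × (1 − 27%) × 0.3400 = 1.0348%  ⇒  Rd = 4.1692%.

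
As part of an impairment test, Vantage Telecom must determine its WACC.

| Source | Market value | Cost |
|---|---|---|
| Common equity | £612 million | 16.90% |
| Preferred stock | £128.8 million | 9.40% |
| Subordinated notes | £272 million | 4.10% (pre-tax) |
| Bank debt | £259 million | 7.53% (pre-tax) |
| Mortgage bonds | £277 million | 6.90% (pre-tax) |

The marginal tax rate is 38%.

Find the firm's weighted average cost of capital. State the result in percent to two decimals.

Total capital V = 612 + 128.8 + 272 + 259 + 277 = 1548.8.
Equity: weight = 612/1548.8 = 0.3951; cost = 16.9%.
Preferred: weight = 128.8/1548.8 = 0.0832; cost = 9.4%.
Subordinated notes: weight = 272/1548.8 = 0.1756; after-tax cost = 4.1% × (1 − 38%) = 2.5420%.
Bank debt: weight = 259/1548.8 = 0.1672; after-tax cost = 7.53% × (1 − 38%) = 4.6686%.
Mortgage bonds: weight = 277/1548.8 = 0.1788; after-tax cost = 6.9% × (1 − 38%) = 4.2780%.
WACC = 0.3951 × 16.9000% + 0.0832 × 9.4000% + 0.1756 × 2.5420% + 0.1672 × 4.6686% + 0.1788 × 4.2780% = 9.4519%.

9.45%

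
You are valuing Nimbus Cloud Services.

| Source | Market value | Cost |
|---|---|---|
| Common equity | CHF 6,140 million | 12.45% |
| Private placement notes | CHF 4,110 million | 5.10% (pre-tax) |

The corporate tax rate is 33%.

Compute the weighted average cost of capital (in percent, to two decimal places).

8.83%

Total capital V = 6140 + 4110 = 10250.
Equity: weight = 6140/10250 = 0.5990; cost = 12.45%.
Private placement notes: weight = 4110/10250 = 0.4010; after-tax cost = 5.1% × (1 − 33%) = 3.4170%.
WACC = 0.5990 × 12.4500% + 0.4010 × 3.4170% = 8.8280%.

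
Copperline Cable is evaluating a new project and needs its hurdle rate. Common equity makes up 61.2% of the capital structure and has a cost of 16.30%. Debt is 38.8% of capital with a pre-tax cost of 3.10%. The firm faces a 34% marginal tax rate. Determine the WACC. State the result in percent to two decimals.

After-tax cost of debt = 3.1% × (1 − 34%) = 2.0460%.
WACC = 0.612 × 16.3000% + 0.388 × 2.0460% = 10.7694%.

10.77%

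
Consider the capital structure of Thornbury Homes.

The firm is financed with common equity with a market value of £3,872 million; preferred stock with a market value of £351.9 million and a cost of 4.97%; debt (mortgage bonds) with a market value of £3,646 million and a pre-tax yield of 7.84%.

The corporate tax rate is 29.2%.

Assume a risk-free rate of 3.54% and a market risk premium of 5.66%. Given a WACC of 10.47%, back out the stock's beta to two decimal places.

Total capital V = 3872 + 351.9 + 3646 = 7869.9.
Equity weight = 3872/7869.9 = 0.4920.
Preferred weight = 351.9/7869.9 = 0.0447.
Mortgage bonds weight = 3646/7869.9 = 0.4633.
Debt contribution = 0.4633 × 7.84% × (1 − 29.2%) = 2.5716%.
Preferred contribution = 0.0447 × 4.97% = 0.2222%.
Required equity contribution = 10.47% − 2.7938% = 7.6762%  ⇒  Re = 15.6020%.
CAPM: 15.6020% = 3.54% + β × 5.66%  ⇒  β = 2.1311.

2.13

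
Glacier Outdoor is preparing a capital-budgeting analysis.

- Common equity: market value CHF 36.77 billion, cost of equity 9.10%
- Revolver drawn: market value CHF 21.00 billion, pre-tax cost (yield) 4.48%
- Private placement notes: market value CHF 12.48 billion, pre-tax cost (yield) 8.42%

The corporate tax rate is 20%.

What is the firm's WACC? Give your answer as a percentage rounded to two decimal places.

Total capital V = 36.77 + 21 + 12.48 = 70.25.
Equity: weight = 36.77/70.25 = 0.5234; cost = 9.1%.
Revolver drawn: weight = 21/70.25 = 0.2989; after-tax cost = 4.48% × (1 − 20%) = 3.5840%.
Private placement notes: weight = 12.48/70.25 = 0.1777; after-tax cost = 8.42% × (1 − 20%) = 6.7360%.
WACC = 0.5234 × 9.1000% + 0.2989 × 3.5840% + 0.1777 × 6.7360% = 7.0311%.

7.03%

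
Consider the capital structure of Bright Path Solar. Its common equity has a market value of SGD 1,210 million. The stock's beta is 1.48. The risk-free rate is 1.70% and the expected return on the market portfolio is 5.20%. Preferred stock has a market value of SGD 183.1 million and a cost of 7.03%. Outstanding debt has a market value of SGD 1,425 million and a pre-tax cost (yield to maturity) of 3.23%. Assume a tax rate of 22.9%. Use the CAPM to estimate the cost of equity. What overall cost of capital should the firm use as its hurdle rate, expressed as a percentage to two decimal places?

4.67%

Market risk premium = 5.2% − 1.7% = 3.5%.
Cost of equity via CAPM: Re = 1.7% + 1.48 × 3.5% = 6.8800%.
Total capital V = 1210 + 183.1 + 1425 = 2818.1.
Equity: weight = 1210/2818.1 = 0.4294; cost = 6.88%.
Preferred: weight = 183.1/2818.1 = 0.0650; cost = 7.03%.
Debt: weight = 1425/2818.1 = 0.5057; after-tax cost = 3.23% × (1 − 22.9%) = 2.4903%.
WACC = 0.4294 × 6.8800% + 0.0650 × 7.0300% + 0.5057 × 2.4903% = 4.6701%.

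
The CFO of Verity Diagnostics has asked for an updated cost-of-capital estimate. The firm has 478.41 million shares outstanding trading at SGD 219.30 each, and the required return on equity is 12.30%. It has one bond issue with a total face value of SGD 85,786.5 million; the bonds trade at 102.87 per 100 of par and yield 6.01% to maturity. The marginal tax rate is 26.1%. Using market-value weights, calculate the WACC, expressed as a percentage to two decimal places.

8.71%

Market value of equity E = 219.3 × 478.41m = 104915.313m. Market value of debt D = 85786.5m × 102.87/100 = 88248.57255m.
Total capital V = 104915.313 + 88248.57255 = 193163.88555.
Equity: weight = 104915.313/193163.88555 = 0.5431; cost = 12.3%.
Bonds outstanding: weight = 88248.57255/193163.88555 = 0.4569; after-tax cost = 6.01% × (1 − 26.1%) = 4.4414%.
WACC = 0.5431 × 12.3000% + 0.4569 × 4.4414% = 8.7097%.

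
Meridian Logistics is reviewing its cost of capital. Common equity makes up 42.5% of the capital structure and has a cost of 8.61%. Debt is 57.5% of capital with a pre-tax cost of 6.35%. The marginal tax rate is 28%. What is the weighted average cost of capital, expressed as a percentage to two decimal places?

6.29%

After-tax cost of debt = 6.35% × (1 − 28%) = 4.5720%.
WACC = 0.425 × 8.6100% + 0.575 × 4.5720% = 6.2881%.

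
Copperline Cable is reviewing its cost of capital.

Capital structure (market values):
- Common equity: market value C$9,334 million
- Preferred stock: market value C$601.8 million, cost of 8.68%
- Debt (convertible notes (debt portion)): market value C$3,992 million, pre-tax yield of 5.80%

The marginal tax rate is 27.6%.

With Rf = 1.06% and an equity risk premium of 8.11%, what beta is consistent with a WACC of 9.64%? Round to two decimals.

1.35

Total capital V = 9334 + 601.8 + 3992 = 13927.8.
Equity weight = 9334/13927.8 = 0.6702.
Preferred weight = 601.8/13927.8 = 0.0432.
Convertible notes (debt portion) weight = 3992/13927.8 = 0.2866.
Debt contribution = 0.2866 × 5.8% × (1 − 27.6%) = 1.2036%.
Preferred contribution = 0.0432 × 8.68% = 0.3751%.
Required equity contribution = 9.64% − 1.5786% = 8.0614%  ⇒  Re = 12.0288%.
CAPM: 12.0288% = 1.06% + β × 8.11%  ⇒  β = 1.3525.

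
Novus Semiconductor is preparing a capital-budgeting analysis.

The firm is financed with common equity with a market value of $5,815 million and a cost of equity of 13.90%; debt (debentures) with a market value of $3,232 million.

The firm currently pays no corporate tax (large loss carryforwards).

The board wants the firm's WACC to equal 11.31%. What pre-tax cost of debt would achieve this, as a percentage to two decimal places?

6.65%

Total capital V = 5815 + 3232 = 9047.
Equity weight = 5815/9047 = 0.6428.
Debentures weight = 3232/9047 = 0.3572.
Equity contribution = 0.6428 × 13.9% = 8.9343%.
Remaining for debt = 11.31% − 8.9343% = 2.3757%.
Rd × (1 − 0%) × 0.3572 = 2.3757%  ⇒  Rd = 6.6501%.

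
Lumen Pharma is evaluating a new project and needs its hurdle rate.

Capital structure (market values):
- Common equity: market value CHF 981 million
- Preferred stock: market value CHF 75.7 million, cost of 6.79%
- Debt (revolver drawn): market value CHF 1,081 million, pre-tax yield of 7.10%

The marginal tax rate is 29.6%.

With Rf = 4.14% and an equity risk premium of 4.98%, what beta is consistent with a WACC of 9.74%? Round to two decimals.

2.22

Total capital V = 981 + 75.7 + 1081 = 2137.7.
Equity weight = 981/2137.7 = 0.4589.
Preferred weight = 75.7/2137.7 = 0.0354.
Revolver drawn weight = 1081/2137.7 = 0.5057.
Debt contribution = 0.5057 × 7.1% × (1 − 29.6%) = 2.5276%.
Preferred contribution = 0.0354 × 6.79% = 0.2404%.
Required equity contribution = 9.74% − 2.7681% = 6.9719%  ⇒  Re = 15.1926%.
CAPM: 15.1926% = 4.14% + β × 4.98%  ⇒  β = 2.2194.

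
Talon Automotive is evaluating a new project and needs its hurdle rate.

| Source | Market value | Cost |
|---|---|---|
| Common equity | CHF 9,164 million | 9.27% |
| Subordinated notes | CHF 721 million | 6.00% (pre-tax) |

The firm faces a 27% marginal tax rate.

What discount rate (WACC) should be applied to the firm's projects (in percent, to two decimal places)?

Total capital V = 9164 + 721 = 9885.
Equity: weight = 9164/9885 = 0.9271; cost = 9.27%.
Subordinated notes: weight = 721/9885 = 0.0729; after-tax cost = 6% × (1 − 27%) = 4.3800%.
WACC = 0.9271 × 9.2700% + 0.0729 × 4.3800% = 8.9133%.

8.91%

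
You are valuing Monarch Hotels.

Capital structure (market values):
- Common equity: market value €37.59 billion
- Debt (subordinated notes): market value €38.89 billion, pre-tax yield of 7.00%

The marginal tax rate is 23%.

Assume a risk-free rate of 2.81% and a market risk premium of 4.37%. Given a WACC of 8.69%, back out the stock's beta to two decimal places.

Total capital V = 37.59 + 38.89 = 76.48.
Equity weight = 37.59/76.48 = 0.4915.
Subordinated notes weight = 38.89/76.48 = 0.5085.
Debt contribution = 0.5085 × 7% × (1 − 23%) = 2.7408%.
Required equity contribution = 8.69% − 2.7408% = 5.9492%  ⇒  Re = 12.1041%.
CAPM: 12.1041% = 2.81% + β × 4.37%  ⇒  β = 2.1268.

2.13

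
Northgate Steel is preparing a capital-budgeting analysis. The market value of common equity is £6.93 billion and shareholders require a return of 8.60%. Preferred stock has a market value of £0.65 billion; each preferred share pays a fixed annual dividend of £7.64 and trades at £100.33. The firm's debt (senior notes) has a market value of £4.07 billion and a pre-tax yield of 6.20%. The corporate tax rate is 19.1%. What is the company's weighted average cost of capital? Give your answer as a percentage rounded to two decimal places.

Cost of preferred: Rp = 7.64 / 100.33 = 7.6149%.
Total capital V = 6.93 + 0.65 + 4.07 = 11.65.
Equity: weight = 6.93/11.65 = 0.5948; cost = 8.6%.
Preferred: weight = 0.65/11.65 = 0.0558; cost = 7.6149%.
Senior notes: weight = 4.07/11.65 = 0.3494; after-tax cost = 6.2% × (1 − 19.1%) = 5.0158%.
WACC = 0.5948 × 8.6000% + 0.0558 × 7.6149% + 0.3494 × 5.0158% = 7.2929%.

7.29%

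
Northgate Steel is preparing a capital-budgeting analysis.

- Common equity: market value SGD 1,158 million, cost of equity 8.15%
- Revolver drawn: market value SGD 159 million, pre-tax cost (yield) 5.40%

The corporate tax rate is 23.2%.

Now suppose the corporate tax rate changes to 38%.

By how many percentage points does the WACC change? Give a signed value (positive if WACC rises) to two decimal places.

Current WACC:
Total capital V = 1158 + 159 = 1317.
Equity: weight = 1158/1317 = 0.8793; cost = 8.15%.
Revolver drawn: weight = 159/1317 = 0.1207; after-tax cost = 5.4% × (1 − 23.2%) = 4.1472%.
WACC = 0.8793 × 8.1500% + 0.1207 × 4.1472% = 7.6667%.
After the change:
Total capital V = 1158 + 159 = 1317.
Equity: weight = 1158/1317 = 0.8793; cost = 8.15%.
Revolver drawn: weight = 159/1317 = 0.1207; after-tax cost = 5.4% × (1 − 38%) = 3.3480%.
WACC = 0.8793 × 8.1500% + 0.1207 × 3.3480% = 7.5703%.
Change in WACC = 7.5703% − 7.6667% = -0.0965 pp.

-0.10 pp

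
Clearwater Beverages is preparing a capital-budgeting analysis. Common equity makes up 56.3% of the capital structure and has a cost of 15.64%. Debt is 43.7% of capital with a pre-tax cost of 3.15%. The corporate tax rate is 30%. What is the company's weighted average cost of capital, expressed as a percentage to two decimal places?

9.77%

After-tax cost of debt = 3.15% × (1 − 30%) = 2.2050%.
WACC = 0.563 × 15.6400% + 0.437 × 2.2050% = 9.7689%.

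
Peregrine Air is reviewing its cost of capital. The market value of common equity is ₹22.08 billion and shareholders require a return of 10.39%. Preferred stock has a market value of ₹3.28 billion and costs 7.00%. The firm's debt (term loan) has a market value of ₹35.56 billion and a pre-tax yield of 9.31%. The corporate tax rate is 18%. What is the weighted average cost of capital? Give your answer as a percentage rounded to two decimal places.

8.60%

Total capital V = 22.08 + 3.28 + 35.56 = 60.92.
Equity: weight = 22.08/60.92 = 0.3624; cost = 10.39%.
Preferred: weight = 3.28/60.92 = 0.0538; cost = 7%.
Term loan: weight = 35.56/60.92 = 0.5837; after-tax cost = 9.31% × (1 − 18%) = 7.6342%.
WACC = 0.3624 × 10.3900% + 0.0538 × 7.0000% + 0.5837 × 7.6342% = 8.5989%.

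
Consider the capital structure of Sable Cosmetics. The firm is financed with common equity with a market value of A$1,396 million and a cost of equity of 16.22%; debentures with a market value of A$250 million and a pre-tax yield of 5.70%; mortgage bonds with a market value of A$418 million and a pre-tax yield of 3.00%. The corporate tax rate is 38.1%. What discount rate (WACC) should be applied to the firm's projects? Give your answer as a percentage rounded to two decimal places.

11.77%

Total capital V = 1396 + 250 + 418 = 2064.
Equity: weight = 1396/2064 = 0.6764; cost = 16.22%.
Debentures: weight = 250/2064 = 0.1211; after-tax cost = 5.7% × (1 − 38.1%) = 3.5283%.
Mortgage bonds: weight = 418/2064 = 0.2025; after-tax cost = 3% × (1 − 38.1%) = 1.8570%.
WACC = 0.6764 × 16.2200% + 0.1211 × 3.5283% + 0.2025 × 1.8570% = 11.7739%.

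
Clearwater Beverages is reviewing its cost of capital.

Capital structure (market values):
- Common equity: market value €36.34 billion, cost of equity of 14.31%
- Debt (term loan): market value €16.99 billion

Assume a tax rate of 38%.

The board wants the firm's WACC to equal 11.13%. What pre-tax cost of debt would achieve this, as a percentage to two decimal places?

Total capital V = 36.34 + 16.99 = 53.33.
Equity weight = 36.34/53.33 = 0.6814.
Term loan weight = 16.99/53.33 = 0.3186.
Equity contribution = 0.6814 × 14.31% = 9.7511%.
Remaining for debt = 11.13% − 9.7511% = 1.3789%.
Rd × (1 − 38%) × 0.3186 = 1.3789%  ⇒  Rd = 6.9811%.

6.98%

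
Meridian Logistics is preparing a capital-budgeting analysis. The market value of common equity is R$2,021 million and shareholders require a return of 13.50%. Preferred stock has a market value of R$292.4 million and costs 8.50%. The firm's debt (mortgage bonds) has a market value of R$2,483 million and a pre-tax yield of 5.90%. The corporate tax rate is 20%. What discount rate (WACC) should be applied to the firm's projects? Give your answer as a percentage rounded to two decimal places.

8.65%

Total capital V = 2021 + 292.4 + 2483 = 4796.4.
Equity: weight = 2021/4796.4 = 0.4214; cost = 13.5%.
Preferred: weight = 292.4/4796.4 = 0.0610; cost = 8.5%.
Mortgage bonds: weight = 2483/4796.4 = 0.5177; after-tax cost = 5.9% × (1 − 20%) = 4.7200%.
WACC = 0.4214 × 13.5000% + 0.0610 × 8.5000% + 0.5177 × 4.7200% = 8.6500%.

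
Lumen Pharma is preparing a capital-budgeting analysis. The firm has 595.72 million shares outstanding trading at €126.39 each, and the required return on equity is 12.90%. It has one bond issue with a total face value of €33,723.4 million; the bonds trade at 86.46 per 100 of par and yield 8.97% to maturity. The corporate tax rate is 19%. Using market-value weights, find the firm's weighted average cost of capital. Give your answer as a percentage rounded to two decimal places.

Market value of equity E = 126.39 × 595.72m = 75293.0508m. Market value of debt D = 33723.4m × 86.46/100 = 29157.25164m.
Total capital V = 75293.0508 + 29157.25164 = 104450.30244.
Equity: weight = 75293.0508/104450.30244 = 0.7209; cost = 12.9%.
Bonds outstanding: weight = 29157.25164/104450.30244 = 0.2791; after-tax cost = 8.97% × (1 − 19%) = 7.2657%.
WACC = 0.7209 × 12.9000% + 0.2791 × 7.2657% = 11.3272%.

11.33%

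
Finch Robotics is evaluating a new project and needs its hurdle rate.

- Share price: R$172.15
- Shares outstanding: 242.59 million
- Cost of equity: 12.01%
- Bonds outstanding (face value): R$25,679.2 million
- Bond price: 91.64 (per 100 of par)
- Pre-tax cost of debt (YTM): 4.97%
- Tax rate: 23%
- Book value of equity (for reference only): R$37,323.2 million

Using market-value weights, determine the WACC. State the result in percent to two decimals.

9.06%

Market value of equity E = 172.15 × 242.59m = 41761.8685m. Market value of debt D = 25679.2m × 91.64/100 = 23532.41888m.
Total capital V = 41761.8685 + 23532.41888 = 65294.28738.
Equity: weight = 41761.8685/65294.28738 = 0.6396; cost = 12.01%.
Bonds outstanding: weight = 23532.41888/65294.28738 = 0.3604; after-tax cost = 4.97% × (1 − 23%) = 3.8269%.
WACC = 0.6396 × 12.0100% + 0.3604 × 3.8269% = 9.0608%.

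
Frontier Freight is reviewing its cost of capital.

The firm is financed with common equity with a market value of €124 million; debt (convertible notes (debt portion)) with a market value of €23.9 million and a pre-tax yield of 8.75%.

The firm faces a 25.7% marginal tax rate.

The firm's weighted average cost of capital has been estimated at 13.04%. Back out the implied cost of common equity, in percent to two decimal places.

14.30%

Total capital V = 124 + 23.9 = 147.9.
Equity weight = 124/147.9 = 0.8384.
Convertible notes (debt portion) weight = 23.9/147.9 = 0.1616.
Debt contribution = 0.1616 × 8.75% × (1 − 25.7%) = 1.0506%.
Required equity contribution = 13.04% − 1.0506% = 11.9894%.
Re = 11.9894% / 0.8384 = 14.3003%.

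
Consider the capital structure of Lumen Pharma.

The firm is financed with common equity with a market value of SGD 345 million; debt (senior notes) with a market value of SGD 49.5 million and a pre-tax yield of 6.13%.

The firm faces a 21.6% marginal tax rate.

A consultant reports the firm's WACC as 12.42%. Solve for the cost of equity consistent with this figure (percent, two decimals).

13.51%

Total capital V = 345 + 49.5 = 394.5.
Equity weight = 345/394.5 = 0.8745.
Senior notes weight = 49.5/394.5 = 0.1255.
Debt contribution = 0.1255 × 6.13% × (1 − 21.6%) = 0.6030%.
Required equity contribution = 12.42% − 0.6030% = 11.8170%.
Re = 11.8170% / 0.8745 = 13.5125%.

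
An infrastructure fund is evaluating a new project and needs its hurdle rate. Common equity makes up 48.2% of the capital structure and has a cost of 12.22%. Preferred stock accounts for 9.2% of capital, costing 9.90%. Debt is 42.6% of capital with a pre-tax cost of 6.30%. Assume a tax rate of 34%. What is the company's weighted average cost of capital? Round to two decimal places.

8.57%

After-tax cost of debt = 6.3% × (1 − 34%) = 4.1580%.
WACC = 0.482 × 12.2200% + 0.092 × 9.9000% + 0.426 × 4.1580% = 8.5721%.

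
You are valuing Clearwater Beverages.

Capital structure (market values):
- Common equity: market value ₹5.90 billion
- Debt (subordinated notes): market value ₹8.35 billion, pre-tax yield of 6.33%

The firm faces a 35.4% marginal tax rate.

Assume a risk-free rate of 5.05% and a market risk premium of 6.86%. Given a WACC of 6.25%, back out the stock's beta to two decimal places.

0.62

Total capital V = 5.9 + 8.35 = 14.25.
Equity weight = 5.9/14.25 = 0.4140.
Subordinated notes weight = 8.35/14.25 = 0.5860.
Debt contribution = 0.5860 × 6.33% × (1 − 35.4%) = 2.3961%.
Required equity contribution = 6.25% − 2.3961% = 3.8539%  ⇒  Re = 9.3081%.
CAPM: 9.3081% = 5.05% + β × 6.86%  ⇒  β = 0.6207.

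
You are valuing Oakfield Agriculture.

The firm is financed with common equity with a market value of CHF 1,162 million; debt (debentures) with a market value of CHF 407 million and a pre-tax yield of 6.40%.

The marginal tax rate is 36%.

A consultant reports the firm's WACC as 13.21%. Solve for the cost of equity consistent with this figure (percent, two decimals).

Total capital V = 1162 + 407 = 1569.
Equity weight = 1162/1569 = 0.7406.
Debentures weight = 407/1569 = 0.2594.
Debt contribution = 0.2594 × 6.4% × (1 − 36%) = 1.0625%.
Required equity contribution = 13.21% − 1.0625% = 12.1475%.
Re = 12.1475% / 0.7406 = 16.4023%.

16.40%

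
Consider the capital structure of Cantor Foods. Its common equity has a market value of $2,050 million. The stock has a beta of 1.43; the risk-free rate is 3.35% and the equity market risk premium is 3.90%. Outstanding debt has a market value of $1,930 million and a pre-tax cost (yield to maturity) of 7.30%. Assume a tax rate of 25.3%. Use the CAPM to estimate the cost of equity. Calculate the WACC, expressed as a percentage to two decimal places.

Cost of equity via CAPM: Re = 3.35% + 1.43 × 3.9% = 8.9270%.
Total capital V = 2050 + 1930 = 3980.
Equity: weight = 2050/3980 = 0.5151; cost = 8.927%.
Debt: weight = 1930/3980 = 0.4849; after-tax cost = 7.3% × (1 − 25.3%) = 5.4531%.
WACC = 0.5151 × 8.9270% + 0.4849 × 5.4531% = 7.2424%.

7.24%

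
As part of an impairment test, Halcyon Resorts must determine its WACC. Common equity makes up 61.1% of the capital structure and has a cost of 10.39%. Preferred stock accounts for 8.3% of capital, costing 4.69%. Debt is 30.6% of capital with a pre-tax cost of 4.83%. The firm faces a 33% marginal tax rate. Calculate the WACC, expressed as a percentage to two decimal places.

After-tax cost of debt = 4.83% × (1 − 33%) = 3.2361%.
WACC = 0.611 × 10.3900% + 0.083 × 4.6900% + 0.306 × 3.2361% = 7.7278%.

7.73%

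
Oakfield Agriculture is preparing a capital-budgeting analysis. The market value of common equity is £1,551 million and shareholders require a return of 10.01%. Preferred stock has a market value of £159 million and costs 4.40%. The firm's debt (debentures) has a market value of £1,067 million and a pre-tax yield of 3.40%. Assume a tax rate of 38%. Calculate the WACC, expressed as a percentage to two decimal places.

Total capital V = 1551 + 159 + 1067 = 2777.
Equity: weight = 1551/2777 = 0.5585; cost = 10.01%.
Preferred: weight = 159/2777 = 0.0573; cost = 4.4%.
Debentures: weight = 1067/2777 = 0.3842; after-tax cost = 3.4% × (1 − 38%) = 2.1080%.
WACC = 0.5585 × 10.0100% + 0.0573 × 4.4000% + 0.3842 × 2.1080% = 6.6526%.

6.65%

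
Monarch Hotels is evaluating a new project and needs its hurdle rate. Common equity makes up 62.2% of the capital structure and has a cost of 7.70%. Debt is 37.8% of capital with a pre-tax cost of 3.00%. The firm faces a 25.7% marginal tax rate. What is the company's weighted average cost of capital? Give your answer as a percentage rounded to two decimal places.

After-tax cost of debt = 3% × (1 − 25.7%) = 2.2290%.
WACC = 0.622 × 7.7000% + 0.378 × 2.2290% = 5.6320%.

5.63%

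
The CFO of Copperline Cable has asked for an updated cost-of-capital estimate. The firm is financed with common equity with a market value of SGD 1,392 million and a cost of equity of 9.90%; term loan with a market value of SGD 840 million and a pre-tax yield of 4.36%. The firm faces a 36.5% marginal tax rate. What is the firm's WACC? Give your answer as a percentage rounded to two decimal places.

7.22%

Total capital V = 1392 + 840 = 2232.
Equity: weight = 1392/2232 = 0.6237; cost = 9.9%.
Term loan: weight = 840/2232 = 0.3763; after-tax cost = 4.36% × (1 − 36.5%) = 2.7686%.
WACC = 0.6237 × 9.9000% + 0.3763 × 2.7686% = 7.2161%.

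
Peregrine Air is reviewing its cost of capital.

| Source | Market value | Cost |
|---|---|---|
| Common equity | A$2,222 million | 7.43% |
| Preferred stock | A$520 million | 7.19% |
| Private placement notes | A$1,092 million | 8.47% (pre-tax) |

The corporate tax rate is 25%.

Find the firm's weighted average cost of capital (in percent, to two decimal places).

Total capital V = 2222 + 520 + 1092 = 3834.
Equity: weight = 2222/3834 = 0.5796; cost = 7.43%.
Preferred: weight = 520/3834 = 0.1356; cost = 7.19%.
Private placement notes: weight = 1092/3834 = 0.2848; after-tax cost = 8.47% × (1 − 25%) = 6.3525%.
WACC = 0.5796 × 7.4300% + 0.1356 × 7.1900% + 0.2848 × 6.3525% = 7.0906%.

7.09%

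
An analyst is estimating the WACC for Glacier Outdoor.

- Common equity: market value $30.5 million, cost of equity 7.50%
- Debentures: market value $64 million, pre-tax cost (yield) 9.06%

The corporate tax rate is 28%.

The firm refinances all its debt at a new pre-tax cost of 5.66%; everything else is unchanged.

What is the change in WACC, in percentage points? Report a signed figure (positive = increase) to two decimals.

-1.66 pp

Current WACC:
Total capital V = 30.5 + 64 = 94.5.
Equity: weight = 30.5/94.5 = 0.3228; cost = 7.5%.
Debentures: weight = 64/94.5 = 0.6772; after-tax cost = 9.06% × (1 − 28%) = 6.5232%.
WACC = 0.3228 × 7.5000% + 0.6772 × 6.5232% = 6.8385%.
After the change:
Total capital V = 30.5 + 64 = 94.5.
Equity: weight = 30.5/94.5 = 0.3228; cost = 7.5%.
Debentures: weight = 64/94.5 = 0.6772; after-tax cost = 5.66% × (1 − 28%) = 4.0752%.
WACC = 0.3228 × 7.5000% + 0.6772 × 4.0752% = 5.1806%.
Change in WACC = 5.1806% − 6.8385% = -1.6579 pp.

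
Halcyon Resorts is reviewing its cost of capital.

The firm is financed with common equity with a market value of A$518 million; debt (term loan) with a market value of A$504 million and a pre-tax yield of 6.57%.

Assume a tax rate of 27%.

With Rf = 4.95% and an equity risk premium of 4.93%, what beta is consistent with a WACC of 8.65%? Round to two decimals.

1.51

Total capital V = 518 + 504 = 1022.
Equity weight = 518/1022 = 0.5068.
Term loan weight = 504/1022 = 0.4932.
Debt contribution = 0.4932 × 6.57% × (1 − 27%) = 2.3652%.
Required equity contribution = 8.65% − 2.3652% = 6.2848%  ⇒  Re = 12.3997%.
CAPM: 12.3997% = 4.95% + β × 4.93%  ⇒  β = 1.5111.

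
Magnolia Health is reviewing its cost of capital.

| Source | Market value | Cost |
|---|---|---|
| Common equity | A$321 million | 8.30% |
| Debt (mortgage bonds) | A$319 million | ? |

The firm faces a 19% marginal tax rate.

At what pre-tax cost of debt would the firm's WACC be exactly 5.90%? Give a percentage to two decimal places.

4.30%

Total capital V = 321 + 319 = 640.
Equity weight = 321/640 = 0.5016.
Mortgage bonds weight = 319/640 = 0.4984.
Equity contribution = 0.5016 × 8.3% = 4.1630%.
Remaining for debt = 5.9% − 4.1630% = 1.7370%.
Rd × (1 − 19%) × 0.4984 = 1.7370%  ⇒  Rd = 4.3024%.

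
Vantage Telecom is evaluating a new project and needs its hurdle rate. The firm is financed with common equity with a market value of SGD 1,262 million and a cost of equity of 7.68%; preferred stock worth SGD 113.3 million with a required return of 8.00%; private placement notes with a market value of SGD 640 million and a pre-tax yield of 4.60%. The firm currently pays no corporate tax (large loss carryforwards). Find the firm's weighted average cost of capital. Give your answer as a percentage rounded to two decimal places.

Total capital V = 1262 + 113.3 + 640 = 2015.3.
Equity: weight = 1262/2015.3 = 0.6262; cost = 7.68%.
Preferred: weight = 113.3/2015.3 = 0.0562; cost = 8%.
Private placement notes: weight = 640/2015.3 = 0.3176; after-tax cost = 4.6% × (1 − 0%) = 4.6000%.
WACC = 0.6262 × 7.6800% + 0.0562 × 8.0000% + 0.3176 × 4.6000% = 6.7199%.

6.72%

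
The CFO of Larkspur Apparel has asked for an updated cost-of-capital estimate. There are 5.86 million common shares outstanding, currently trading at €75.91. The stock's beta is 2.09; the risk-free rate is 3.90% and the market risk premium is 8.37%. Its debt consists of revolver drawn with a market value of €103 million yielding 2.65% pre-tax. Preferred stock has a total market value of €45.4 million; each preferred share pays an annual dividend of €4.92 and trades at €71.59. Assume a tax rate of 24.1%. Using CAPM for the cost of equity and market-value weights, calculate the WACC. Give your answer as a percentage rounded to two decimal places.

16.92%

Cost of equity via CAPM: Re = 3.9% + 2.09 × 8.37% = 21.3933%.
Cost of preferred: Rp = 4.92 / 71.59 = 6.8725%.
Market value of equity E = 75.91 × 5.86m = 444.8326m.
Total capital V = 444.8326 + 45.4 + 103 = 593.2326.
Equity: weight = 444.8326/593.2326 = 0.7498; cost = 21.3933%.
Preferred: weight = 45.4/593.2326 = 0.0765; cost = 6.8725%.
Revolver drawn: weight = 103/593.2326 = 0.1736; after-tax cost = 2.65% × (1 − 24.1%) = 2.0113%.
WACC = 0.7498 × 21.3933% + 0.0765 × 6.8725% + 0.1736 × 2.0113% = 16.9168%.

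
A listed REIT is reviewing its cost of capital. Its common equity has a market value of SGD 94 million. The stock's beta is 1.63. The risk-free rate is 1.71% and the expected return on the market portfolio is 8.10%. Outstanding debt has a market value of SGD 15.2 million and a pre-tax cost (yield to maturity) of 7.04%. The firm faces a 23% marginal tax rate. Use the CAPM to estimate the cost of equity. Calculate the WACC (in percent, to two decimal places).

Market risk premium = 8.1% − 1.71% = 6.39%.
Cost of equity via CAPM: Re = 1.71% + 1.63 × 6.39% = 12.1257%.
Total capital V = 94 + 15.2 = 109.2.
Equity: weight = 94/109.2 = 0.8608; cost = 12.1257%.
Debt: weight = 15.2/109.2 = 0.1392; after-tax cost = 7.04% × (1 − 23%) = 5.4208%.
WACC = 0.8608 × 12.1257% + 0.1392 × 5.4208% = 11.1924%.

11.19%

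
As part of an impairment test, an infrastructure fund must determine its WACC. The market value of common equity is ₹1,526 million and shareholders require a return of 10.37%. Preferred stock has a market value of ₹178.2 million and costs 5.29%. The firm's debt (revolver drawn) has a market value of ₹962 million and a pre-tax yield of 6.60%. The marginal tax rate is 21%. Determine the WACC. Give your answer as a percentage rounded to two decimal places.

Total capital V = 1526 + 178.2 + 962 = 2666.2.
Equity: weight = 1526/2666.2 = 0.5724; cost = 10.37%.
Preferred: weight = 178.2/2666.2 = 0.0668; cost = 5.29%.
Revolver drawn: weight = 962/2666.2 = 0.3608; after-tax cost = 6.6% × (1 − 21%) = 5.2140%.
WACC = 0.5724 × 10.3700% + 0.0668 × 5.2900% + 0.3608 × 5.2140% = 8.1701%.

8.17%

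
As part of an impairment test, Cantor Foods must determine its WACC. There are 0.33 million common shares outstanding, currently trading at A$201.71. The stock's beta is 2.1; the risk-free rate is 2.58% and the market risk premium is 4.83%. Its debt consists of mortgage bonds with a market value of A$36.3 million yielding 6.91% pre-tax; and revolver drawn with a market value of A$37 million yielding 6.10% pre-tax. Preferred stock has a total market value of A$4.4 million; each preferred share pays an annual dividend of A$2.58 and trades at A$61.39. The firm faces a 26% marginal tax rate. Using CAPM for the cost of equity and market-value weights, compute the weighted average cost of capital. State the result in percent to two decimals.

8.44%

Cost of equity via CAPM: Re = 2.58% + 2.1 × 4.83% = 12.7230%.
Cost of preferred: Rp = 2.58 / 61.39 = 4.2026%.
Market value of equity E = 201.71 × 0.33m = 66.5643m.
Total capital V = 66.5643 + 4.4 + 36.3 + 37 = 144.2643.
Equity: weight = 66.5643/144.2643 = 0.4614; cost = 12.723%.
Preferred: weight = 4.4/144.2643 = 0.0305; cost = 4.2026%.
Mortgage bonds: weight = 36.3/144.2643 = 0.2516; after-tax cost = 6.91% × (1 − 26%) = 5.1134%.
Revolver drawn: weight = 37/144.2643 = 0.2565; after-tax cost = 6.1% × (1 − 26%) = 4.5140%.
WACC = 0.4614 × 12.7230% + 0.0305 × 4.2026% + 0.2516 × 5.1134% + 0.2565 × 4.5140% = 8.4430%.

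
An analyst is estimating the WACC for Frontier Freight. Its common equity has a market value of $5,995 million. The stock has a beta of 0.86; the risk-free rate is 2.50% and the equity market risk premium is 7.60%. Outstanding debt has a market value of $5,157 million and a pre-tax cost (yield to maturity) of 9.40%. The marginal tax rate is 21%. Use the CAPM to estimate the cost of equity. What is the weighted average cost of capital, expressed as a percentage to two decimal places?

8.29%

Cost of equity via CAPM: Re = 2.5% + 0.86 × 7.6% = 9.0360%.
Total capital V = 5995 + 5157 = 11152.
Equity: weight = 5995/11152 = 0.5376; cost = 9.036%.
Debt: weight = 5157/11152 = 0.4624; after-tax cost = 9.4% × (1 − 21%) = 7.4260%.
WACC = 0.5376 × 9.0360% + 0.4624 × 7.4260% = 8.2915%.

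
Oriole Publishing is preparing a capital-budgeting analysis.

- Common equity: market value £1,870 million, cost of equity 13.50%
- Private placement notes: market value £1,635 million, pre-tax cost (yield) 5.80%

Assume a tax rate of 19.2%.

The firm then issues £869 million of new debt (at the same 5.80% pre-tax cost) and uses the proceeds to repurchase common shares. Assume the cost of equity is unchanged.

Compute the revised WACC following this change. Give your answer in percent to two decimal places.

7.20%

After the change:
Total capital V = 1001 + 2504 = 3505.
Equity: weight = 1001/3505 = 0.2856; cost = 13.5%.
Private placement notes: weight = 2504/3505 = 0.7144; after-tax cost = 5.8% × (1 − 19.2%) = 4.6864%.
WACC = 0.2856 × 13.5000% + 0.7144 × 4.6864% = 7.2035%.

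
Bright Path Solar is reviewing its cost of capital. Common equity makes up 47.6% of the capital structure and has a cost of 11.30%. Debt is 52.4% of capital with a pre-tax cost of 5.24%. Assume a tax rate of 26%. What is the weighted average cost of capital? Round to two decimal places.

After-tax cost of debt = 5.24% × (1 − 26%) = 3.8776%.
WACC = 0.476 × 11.3000% + 0.524 × 3.8776% = 7.4107%.

7.41%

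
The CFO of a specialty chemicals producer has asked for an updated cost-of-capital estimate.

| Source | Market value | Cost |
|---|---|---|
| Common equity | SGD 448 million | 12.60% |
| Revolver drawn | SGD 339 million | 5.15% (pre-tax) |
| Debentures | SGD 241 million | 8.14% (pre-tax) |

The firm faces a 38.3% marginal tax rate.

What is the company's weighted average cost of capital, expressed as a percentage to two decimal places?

Total capital V = 448 + 339 + 241 = 1028.
Equity: weight = 448/1028 = 0.4358; cost = 12.6%.
Revolver drawn: weight = 339/1028 = 0.3298; after-tax cost = 5.15% × (1 − 38.3%) = 3.1776%.
Debentures: weight = 241/1028 = 0.2344; after-tax cost = 8.14% × (1 − 38.3%) = 5.0224%.
WACC = 0.4358 × 12.6000% + 0.3298 × 3.1776% + 0.2344 × 5.0224% = 7.7163%.

7.72%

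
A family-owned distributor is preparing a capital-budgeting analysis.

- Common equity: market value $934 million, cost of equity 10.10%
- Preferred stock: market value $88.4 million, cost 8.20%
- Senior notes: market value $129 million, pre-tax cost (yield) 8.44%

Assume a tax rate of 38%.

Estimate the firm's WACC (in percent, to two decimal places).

Total capital V = 934 + 88.4 + 129 = 1151.4.
Equity: weight = 934/1151.4 = 0.8112; cost = 10.1%.
Preferred: weight = 88.4/1151.4 = 0.0768; cost = 8.2%.
Senior notes: weight = 129/1151.4 = 0.1120; after-tax cost = 8.44% × (1 − 38%) = 5.2328%.
WACC = 0.8112 × 10.1000% + 0.0768 × 8.2000% + 0.1120 × 5.2328% = 9.4088%.

9.41%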